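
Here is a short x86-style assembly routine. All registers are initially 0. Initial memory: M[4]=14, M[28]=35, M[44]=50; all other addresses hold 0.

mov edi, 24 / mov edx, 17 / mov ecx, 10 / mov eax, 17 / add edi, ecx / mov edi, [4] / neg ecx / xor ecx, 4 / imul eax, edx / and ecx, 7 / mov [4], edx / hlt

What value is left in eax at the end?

mov edi, 24 → edi=24
mov edx, 17 → edx=17
mov ecx, 10 → ecx=10
mov eax, 17 → eax=17
add edi, ecx → edi=24+10=34
mov edi, [4] → edi=M[4]=14
neg ecx → ecx=-(10)=-10
xor ecx, 4 → ecx=(-10)^4=-14
imul eax, edx → eax=17*17=289
and ecx, 7 → ecx=(-14)&7=2
mov [4], edx → M[4]=17
halt.

289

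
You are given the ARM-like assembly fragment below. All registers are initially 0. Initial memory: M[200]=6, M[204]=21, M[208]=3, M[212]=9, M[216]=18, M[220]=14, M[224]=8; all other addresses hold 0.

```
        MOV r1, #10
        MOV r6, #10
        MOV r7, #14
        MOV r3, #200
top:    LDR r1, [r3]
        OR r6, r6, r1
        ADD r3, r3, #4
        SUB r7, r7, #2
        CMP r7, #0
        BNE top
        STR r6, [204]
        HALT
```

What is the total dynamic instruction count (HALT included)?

48

after MOV r1, #10: r1=10
after MOV r6, #10: r6=10
after MOV r7, #14: r7=14
after MOV r3, #200: r3=200
after LDR r1, [r3]: r1=M[200]=6
after OR r6, r6, r1: r6=10|6=14
after ADD r3, r3, #4: r3=200+4=204
after SUB r7, r7, #2: r7=14-2=12
CMP r7, #0  (cmp 12,0)
BNE top: taken
after LDR r1, [r3]: r1=M[204]=21
after OR r6, r6, r1: r6=14|21=31
after ADD r3, r3, #4: r3=204+4=208
after SUB r7, r7, #2: r7=12-2=10
CMP r7, #0  (cmp 10,0)
BNE top: taken
after LDR r1, [r3]: r1=M[208]=3
after OR r6, r6, r1: r6=31|3=31
after ADD r3, r3, #4: r3=208+4=212
after SUB r7, r7, #2: r7=10-2=8
CMP r7, #0  (cmp 8,0)
BNE top: taken
after LDR r1, [r3]: r1=M[212]=9
after OR r6, r6, r1: r6=31|9=31
after ADD r3, r3, #4: r3=212+4=216
after SUB r7, r7, #2: r7=8-2=6
CMP r7, #0  (cmp 6,0)
BNE top: taken
after LDR r1, [r3]: r1=M[216]=18
after OR r6, r6, r1: r6=31|18=31
after ADD r3, r3, #4: r3=216+4=220
after SUB r7, r7, #2: r7=6-2=4
CMP r7, #0  (cmp 4,0)
BNE top: taken
after LDR r1, [r3]: r1=M[220]=14
after OR r6, r6, r1: r6=31|14=31
after ADD r3, r3, #4: r3=220+4=224
after SUB r7, r7, #2: r7=4-2=2
CMP r7, #0  (cmp 2,0)
BNE top: taken
after LDR r1, [r3]: r1=M[224]=8
after OR r6, r6, r1: r6=31|8=31
after ADD r3, r3, #4: r3=224+4=228
after SUB r7, r7, #2: r7=2-2=0
CMP r7, #0  (cmp 0,0)
BNE top: not taken
STR r6, [204] → M[204]=31
halt.
Total executed instructions: 48.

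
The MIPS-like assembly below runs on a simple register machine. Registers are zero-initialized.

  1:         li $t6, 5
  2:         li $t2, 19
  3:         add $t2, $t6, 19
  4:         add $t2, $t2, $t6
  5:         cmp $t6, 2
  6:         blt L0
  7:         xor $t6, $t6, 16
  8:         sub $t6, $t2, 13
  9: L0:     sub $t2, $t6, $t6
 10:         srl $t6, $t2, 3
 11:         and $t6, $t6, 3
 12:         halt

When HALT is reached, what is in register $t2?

$t6=5
$t2=19
$t2=5+19=24
$t2=24+5=29
cmp $t6, 2  (cmp 5,2)
blt L0: not taken
$t6=5^16=21
$t6=29-13=16
$t2=16-16=0
$t6=0>>3=0
$t6=0&3=0
halt.

0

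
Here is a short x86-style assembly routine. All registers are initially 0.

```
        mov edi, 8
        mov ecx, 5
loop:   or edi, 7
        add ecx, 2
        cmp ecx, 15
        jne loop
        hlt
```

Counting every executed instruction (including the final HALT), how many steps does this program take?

mov edi, 8 → edi=8
mov ecx, 5 → ecx=5
or edi, 7 → edi=8|7=15
add ecx, 2 → ecx=5+2=7
cmp ecx, 15  (cmp 7,15)
jne loop: taken
or edi, 7 → edi=15|7=15
add ecx, 2 → ecx=7+2=9
cmp ecx, 15  (cmp 9,15)
jne loop: taken
or edi, 7 → edi=15|7=15
add ecx, 2 → ecx=9+2=11
cmp ecx, 15  (cmp 11,15)
jne loop: taken
or edi, 7 → edi=15|7=15
add ecx, 2 → ecx=11+2=13
cmp ecx, 15  (cmp 13,15)
jne loop: taken
or edi, 7 → edi=15|7=15
add ecx, 2 → ecx=13+2=15
cmp ecx, 15  (cmp 15,15)
jne loop: not taken
halt.
Total executed instructions: 23.

23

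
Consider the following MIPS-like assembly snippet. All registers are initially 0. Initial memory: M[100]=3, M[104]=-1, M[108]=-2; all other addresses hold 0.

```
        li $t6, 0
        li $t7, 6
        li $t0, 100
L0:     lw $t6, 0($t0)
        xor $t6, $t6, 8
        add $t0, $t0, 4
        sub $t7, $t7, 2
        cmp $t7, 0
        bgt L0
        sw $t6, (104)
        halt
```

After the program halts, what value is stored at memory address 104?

-10

$t6=0
$t7=6
$t0=100
$t6=M[100]=3
$t6=3^8=11
$t0=100+4=104
$t7=6-2=4
cmp $t7, 0  (cmp 4,0)
bgt L0: taken
$t6=M[104]=-1
$t6=(-1)^8=-9
$t0=104+4=108
$t7=4-2=2
cmp $t7, 0  (cmp 2,0)
bgt L0: taken
$t6=M[108]=-2
$t6=(-2)^8=-10
$t0=108+4=112
$t7=2-2=0
cmp $t7, 0  (cmp 0,0)
bgt L0: not taken
sw $t6, (104) → M[104]=-10
halt.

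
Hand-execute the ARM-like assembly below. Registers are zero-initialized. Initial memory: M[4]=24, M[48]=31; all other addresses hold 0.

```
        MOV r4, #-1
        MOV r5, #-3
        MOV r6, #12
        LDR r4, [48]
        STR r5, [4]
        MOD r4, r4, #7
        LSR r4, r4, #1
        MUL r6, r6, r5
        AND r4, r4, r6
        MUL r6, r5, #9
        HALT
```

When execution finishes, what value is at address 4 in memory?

-3

r4=-1
r5=-3
r6=12
r4=M[48]=31
STR r5, [4] → M[4]=-3
r4=31%7=3
r4=3>>1=1
r6=12*(-3)=-36
r4=1&(-36)=0
r6=(-3)*9=-27
halt.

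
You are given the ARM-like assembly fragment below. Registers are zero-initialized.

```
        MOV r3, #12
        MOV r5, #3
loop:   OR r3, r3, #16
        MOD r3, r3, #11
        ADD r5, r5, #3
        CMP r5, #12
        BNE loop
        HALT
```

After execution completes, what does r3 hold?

5

r3=12
r5=3
r3=12|16=28
r3=28%11=6
r5=3+3=6
CMP r5, #12  (cmp 6,12)
BNE loop: taken
r3=6|16=22
r3=22%11=0
r5=6+3=9
CMP r5, #12  (cmp 9,12)
BNE loop: taken
r3=0|16=16
r3=16%11=5
r5=9+3=12
CMP r5, #12  (cmp 12,12)
BNE loop: not taken
halt.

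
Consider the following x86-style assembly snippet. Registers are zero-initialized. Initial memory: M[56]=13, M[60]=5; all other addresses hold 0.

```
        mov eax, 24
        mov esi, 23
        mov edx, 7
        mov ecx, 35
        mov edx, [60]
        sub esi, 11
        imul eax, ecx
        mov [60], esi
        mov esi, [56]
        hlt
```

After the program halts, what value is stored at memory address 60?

eax=24
esi=23
edx=7
ecx=35
edx=M[60]=5
esi=23-11=12
eax=24*35=840
mov [60], esi → M[60]=12
esi=M[56]=13
halt.

12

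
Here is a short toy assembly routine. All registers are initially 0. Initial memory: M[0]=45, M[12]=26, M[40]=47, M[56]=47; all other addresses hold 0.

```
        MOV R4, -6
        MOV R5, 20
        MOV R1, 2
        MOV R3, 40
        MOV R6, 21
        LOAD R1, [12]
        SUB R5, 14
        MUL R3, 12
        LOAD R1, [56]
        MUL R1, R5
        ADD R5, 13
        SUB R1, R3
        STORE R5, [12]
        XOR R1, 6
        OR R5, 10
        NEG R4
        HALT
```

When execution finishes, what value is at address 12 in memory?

R4=-6
R5=20
R1=2
R3=40
R6=21
R1=M[12]=26
R5=20-14=6
R3=40*12=480
R1=M[56]=47
R1=47*6=282
R5=6+13=19
R1=282-480=-198
STORE R5, [12] → M[12]=19
R1=(-198)^6=-196
R5=19|10=27
R4=-(-6)=6
halt.

19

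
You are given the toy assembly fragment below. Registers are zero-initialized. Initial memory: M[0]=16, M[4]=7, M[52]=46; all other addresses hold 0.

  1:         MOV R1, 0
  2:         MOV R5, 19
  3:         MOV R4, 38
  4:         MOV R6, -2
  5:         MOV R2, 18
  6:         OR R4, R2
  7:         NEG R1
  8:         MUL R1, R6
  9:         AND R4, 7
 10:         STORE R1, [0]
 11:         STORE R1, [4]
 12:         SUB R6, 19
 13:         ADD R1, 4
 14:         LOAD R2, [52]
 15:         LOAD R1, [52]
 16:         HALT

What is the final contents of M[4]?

after MOV R1, 0: R1=0
after MOV R5, 19: R5=19
after MOV R4, 38: R4=38
after MOV R6, -2: R6=-2
after MOV R2, 18: R2=18
after OR R4, R2: R4=38|18=54
after NEG R1: R1=-(0)=0
after MUL R1, R6: R1=0*(-2)=0
after AND R4, 7: R4=54&7=6
STORE R1, [0] → M[0]=0
STORE R1, [4] → M[4]=0
after SUB R6, 19: R6=(-2)-19=-21
after ADD R1, 4: R1=0+4=4
after LOAD R2, [52]: R2=M[52]=46
after LOAD R1, [52]: R1=M[52]=46
halt.

0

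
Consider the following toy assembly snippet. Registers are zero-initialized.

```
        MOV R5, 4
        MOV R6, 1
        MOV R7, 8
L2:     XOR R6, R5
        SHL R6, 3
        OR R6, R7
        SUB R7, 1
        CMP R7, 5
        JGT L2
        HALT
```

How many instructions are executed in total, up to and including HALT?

22

after MOV R5, 4: R5=4
after MOV R6, 1: R6=1
after MOV R7, 8: R7=8
after XOR R6, R5: R6=1^4=5
after SHL R6, 3: R6=5<<3=40
after OR R6, R7: R6=40|8=40
after SUB R7, 1: R7=8-1=7
CMP R7, 5  (cmp 7,5)
JGT L2: taken
after XOR R6, R5: R6=40^4=44
after SHL R6, 3: R6=44<<3=352
after OR R6, R7: R6=352|7=359
after SUB R7, 1: R7=7-1=6
CMP R7, 5  (cmp 6,5)
JGT L2: taken
after XOR R6, R5: R6=359^4=355
after SHL R6, 3: R6=355<<3=2840
after OR R6, R7: R6=2840|6=2846
after SUB R7, 1: R7=6-1=5
CMP R7, 5  (cmp 5,5)
JGT L2: not taken
halt.
Total executed instructions: 22.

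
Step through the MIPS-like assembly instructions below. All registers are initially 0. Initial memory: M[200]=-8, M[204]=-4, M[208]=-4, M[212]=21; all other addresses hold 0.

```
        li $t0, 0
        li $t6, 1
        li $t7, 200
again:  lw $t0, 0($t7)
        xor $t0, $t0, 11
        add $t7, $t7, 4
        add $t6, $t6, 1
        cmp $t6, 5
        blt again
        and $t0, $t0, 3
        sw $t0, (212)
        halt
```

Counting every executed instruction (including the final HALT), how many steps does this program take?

li $t0, 0 → $t0=0
li $t6, 1 → $t6=1
li $t7, 200 → $t7=200
lw $t0, 0($t7) → $t0=M[200]=-8
xor $t0, $t0, 11 → $t0=(-8)^11=-13
add $t7, $t7, 4 → $t7=200+4=204
add $t6, $t6, 1 → $t6=1+1=2
cmp $t6, 5  (cmp 2,5)
blt again: taken
lw $t0, 0($t7) → $t0=M[204]=-4
xor $t0, $t0, 11 → $t0=(-4)^11=-9
add $t7, $t7, 4 → $t7=204+4=208
add $t6, $t6, 1 → $t6=2+1=3
cmp $t6, 5  (cmp 3,5)
blt again: taken
lw $t0, 0($t7) → $t0=M[208]=-4
xor $t0, $t0, 11 → $t0=(-4)^11=-9
add $t7, $t7, 4 → $t7=208+4=212
add $t6, $t6, 1 → $t6=3+1=4
cmp $t6, 5  (cmp 4,5)
blt again: taken
lw $t0, 0($t7) → $t0=M[212]=21
xor $t0, $t0, 11 → $t0=21^11=30
add $t7, $t7, 4 → $t7=212+4=216
add $t6, $t6, 1 → $t6=4+1=5
cmp $t6, 5  (cmp 5,5)
blt again: not taken
and $t0, $t0, 3 → $t0=30&3=2
sw $t0, (212) → M[212]=2
halt.
Total executed instructions: 30.

30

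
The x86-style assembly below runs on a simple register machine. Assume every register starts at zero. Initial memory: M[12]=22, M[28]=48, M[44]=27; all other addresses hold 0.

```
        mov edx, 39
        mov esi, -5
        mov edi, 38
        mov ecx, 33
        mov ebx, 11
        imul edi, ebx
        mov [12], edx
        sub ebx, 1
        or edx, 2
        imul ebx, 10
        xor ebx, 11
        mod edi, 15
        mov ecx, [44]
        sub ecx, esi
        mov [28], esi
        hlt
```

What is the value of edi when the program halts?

edx=39
esi=-5
edi=38
ecx=33
ebx=11
edi=38*11=418
mov [12], edx → M[12]=39
ebx=11-1=10
edx=39|2=39
ebx=10*10=100
ebx=100^11=111
edi=418%15=13
ecx=M[44]=27
ecx=27-(-5)=32
mov [28], esi → M[28]=-5
halt.

13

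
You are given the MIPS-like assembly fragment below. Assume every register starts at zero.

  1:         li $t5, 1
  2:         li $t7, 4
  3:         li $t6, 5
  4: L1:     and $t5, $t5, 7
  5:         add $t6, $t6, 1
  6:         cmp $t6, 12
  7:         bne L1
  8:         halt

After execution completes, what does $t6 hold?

after li $t5, 1: $t5=1
after li $t7, 4: $t7=4
after li $t6, 5: $t6=5
after and $t5, $t5, 7: $t5=1&7=1
after add $t6, $t6, 1: $t6=5+1=6
cmp $t6, 12  (cmp 6,12)
bne L1: taken
after and $t5, $t5, 7: $t5=1&7=1
after add $t6, $t6, 1: $t6=6+1=7
cmp $t6, 12  (cmp 7,12)
bne L1: taken
after and $t5, $t5, 7: $t5=1&7=1
after add $t6, $t6, 1: $t6=7+1=8
cmp $t6, 12  (cmp 8,12)
bne L1: taken
after and $t5, $t5, 7: $t5=1&7=1
after add $t6, $t6, 1: $t6=8+1=9
cmp $t6, 12  (cmp 9,12)
bne L1: taken
after and $t5, $t5, 7: $t5=1&7=1
after add $t6, $t6, 1: $t6=9+1=10
cmp $t6, 12  (cmp 10,12)
bne L1: taken
after and $t5, $t5, 7: $t5=1&7=1
after add $t6, $t6, 1: $t6=10+1=11
cmp $t6, 12  (cmp 11,12)
bne L1: taken
after and $t5, $t5, 7: $t5=1&7=1
after add $t6, $t6, 1: $t6=11+1=12
cmp $t6, 12  (cmp 12,12)
bne L1: not taken
halt.

12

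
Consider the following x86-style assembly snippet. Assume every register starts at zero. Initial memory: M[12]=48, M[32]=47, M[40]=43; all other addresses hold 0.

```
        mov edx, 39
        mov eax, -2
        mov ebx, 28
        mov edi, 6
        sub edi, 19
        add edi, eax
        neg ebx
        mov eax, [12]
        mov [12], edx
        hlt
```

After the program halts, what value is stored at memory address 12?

mov edx, 39 → edx=39
mov eax, -2 → eax=-2
mov ebx, 28 → ebx=28
mov edi, 6 → edi=6
sub edi, 19 → edi=6-19=-13
add edi, eax → edi=(-13)+(-2)=-15
neg ebx → ebx=-(28)=-28
mov eax, [12] → eax=M[12]=48
mov [12], edx → M[12]=39
halt.

39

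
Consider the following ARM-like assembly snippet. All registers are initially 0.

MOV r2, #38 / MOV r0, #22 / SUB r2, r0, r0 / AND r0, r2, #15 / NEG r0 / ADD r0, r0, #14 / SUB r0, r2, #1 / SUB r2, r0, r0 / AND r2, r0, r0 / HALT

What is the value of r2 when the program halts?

-1

MOV r2, #38 → r2=38
MOV r0, #22 → r0=22
SUB r2, r0, r0 → r2=22-22=0
AND r0, r2, #15 → r0=0&15=0
NEG r0 → r0=-(0)=0
ADD r0, r0, #14 → r0=0+14=14
SUB r0, r2, #1 → r0=0-1=-1
SUB r2, r0, r0 → r2=(-1)-(-1)=0
AND r2, r0, r0 → r2=(-1)&(-1)=-1
halt.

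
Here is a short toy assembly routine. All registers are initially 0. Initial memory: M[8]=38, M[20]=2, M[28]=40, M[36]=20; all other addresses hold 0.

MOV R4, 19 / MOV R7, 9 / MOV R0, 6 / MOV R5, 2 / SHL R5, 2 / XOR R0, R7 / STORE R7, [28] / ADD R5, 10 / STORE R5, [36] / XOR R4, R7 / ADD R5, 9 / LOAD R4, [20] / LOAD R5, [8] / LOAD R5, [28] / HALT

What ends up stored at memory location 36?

R4=19
R7=9
R0=6
R5=2
R5=2<<2=8
R0=6^9=15
STORE R7, [28] → M[28]=9
R5=8+10=18
STORE R5, [36] → M[36]=18
R4=19^9=26
R5=18+9=27
R4=M[20]=2
R5=M[8]=38
R5=M[28]=9
halt.

18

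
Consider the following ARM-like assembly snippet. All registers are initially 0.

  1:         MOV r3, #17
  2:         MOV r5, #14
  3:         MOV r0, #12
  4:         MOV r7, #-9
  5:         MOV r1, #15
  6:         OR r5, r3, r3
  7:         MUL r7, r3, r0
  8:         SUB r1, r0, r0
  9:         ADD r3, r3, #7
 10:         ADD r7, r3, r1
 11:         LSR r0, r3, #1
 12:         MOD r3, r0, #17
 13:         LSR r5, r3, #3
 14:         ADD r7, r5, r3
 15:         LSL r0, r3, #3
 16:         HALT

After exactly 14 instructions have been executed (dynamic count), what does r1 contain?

0

r3=17
r5=14
r0=12
r7=-9
r1=15
r5=17|17=17
r7=17*12=204
r1=12-12=0
r3=17+7=24
r7=24+0=24
r0=24>>1=12
r3=12%17=12
r5=12>>3=1
r7=1+12=13
After step 14: r1 = 0.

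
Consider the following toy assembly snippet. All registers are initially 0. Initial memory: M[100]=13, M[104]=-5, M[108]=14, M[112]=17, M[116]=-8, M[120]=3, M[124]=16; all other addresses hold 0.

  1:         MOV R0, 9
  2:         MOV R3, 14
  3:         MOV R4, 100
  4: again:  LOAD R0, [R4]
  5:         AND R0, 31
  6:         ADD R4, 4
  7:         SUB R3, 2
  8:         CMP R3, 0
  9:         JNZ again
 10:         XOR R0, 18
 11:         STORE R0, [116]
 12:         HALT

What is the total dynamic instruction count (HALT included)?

R0=9
R3=14
R4=100
R0=M[100]=13
R0=13&31=13
R4=100+4=104
R3=14-2=12
CMP R3, 0  (cmp 12,0)
JNZ again: taken
R0=M[104]=-5
R0=(-5)&31=27
R4=104+4=108
R3=12-2=10
CMP R3, 0  (cmp 10,0)
JNZ again: taken
R0=M[108]=14
R0=14&31=14
R4=108+4=112
R3=10-2=8
CMP R3, 0  (cmp 8,0)
JNZ again: taken
R0=M[112]=17
R0=17&31=17
R4=112+4=116
R3=8-2=6
CMP R3, 0  (cmp 6,0)
JNZ again: taken
R0=M[116]=-8
R0=(-8)&31=24
R4=116+4=120
R3=6-2=4
CMP R3, 0  (cmp 4,0)
JNZ again: taken
R0=M[120]=3
R0=3&31=3
R4=120+4=124
R3=4-2=2
CMP R3, 0  (cmp 2,0)
JNZ again: taken
R0=M[124]=16
R0=16&31=16
R4=124+4=128
R3=2-2=0
CMP R3, 0  (cmp 0,0)
JNZ again: not taken
R0=16^18=2
STORE R0, [116] → M[116]=2
halt.
Total executed instructions: 48.

48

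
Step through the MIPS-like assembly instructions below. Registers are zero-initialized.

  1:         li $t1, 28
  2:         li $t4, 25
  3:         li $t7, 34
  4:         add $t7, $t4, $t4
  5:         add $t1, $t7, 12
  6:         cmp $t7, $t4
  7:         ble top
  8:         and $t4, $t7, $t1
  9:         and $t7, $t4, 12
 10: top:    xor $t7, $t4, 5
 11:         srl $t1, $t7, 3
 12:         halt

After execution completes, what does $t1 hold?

6

li $t1, 28 → $t1=28
li $t4, 25 → $t4=25
li $t7, 34 → $t7=34
add $t7, $t4, $t4 → $t7=25+25=50
add $t1, $t7, 12 → $t1=50+12=62
cmp $t7, $t4  (cmp 50,25)
ble top: not taken
and $t4, $t7, $t1 → $t4=50&62=50
and $t7, $t4, 12 → $t7=50&12=0
xor $t7, $t4, 5 → $t7=50^5=55
srl $t1, $t7, 3 → $t1=55>>3=6
halt.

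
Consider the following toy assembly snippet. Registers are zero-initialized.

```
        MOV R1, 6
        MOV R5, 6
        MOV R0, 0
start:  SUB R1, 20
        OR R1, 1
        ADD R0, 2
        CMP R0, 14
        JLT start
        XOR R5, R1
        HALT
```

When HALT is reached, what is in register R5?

-131

after MOV R1, 6: R1=6
after MOV R5, 6: R5=6
after MOV R0, 0: R0=0
after SUB R1, 20: R1=6-20=-14
after OR R1, 1: R1=(-14)|1=-13
after ADD R0, 2: R0=0+2=2
CMP R0, 14  (cmp 2,14)
JLT start: taken
after SUB R1, 20: R1=(-13)-20=-33
after OR R1, 1: R1=(-33)|1=-33
after ADD R0, 2: R0=2+2=4
CMP R0, 14  (cmp 4,14)
JLT start: taken
after SUB R1, 20: R1=(-33)-20=-53
after OR R1, 1: R1=(-53)|1=-53
after ADD R0, 2: R0=4+2=6
CMP R0, 14  (cmp 6,14)
JLT start: taken
after SUB R1, 20: R1=(-53)-20=-73
after OR R1, 1: R1=(-73)|1=-73
after ADD R0, 2: R0=6+2=8
CMP R0, 14  (cmp 8,14)
JLT start: taken
after SUB R1, 20: R1=(-73)-20=-93
after OR R1, 1: R1=(-93)|1=-93
after ADD R0, 2: R0=8+2=10
CMP R0, 14  (cmp 10,14)
JLT start: taken
after SUB R1, 20: R1=(-93)-20=-113
after OR R1, 1: R1=(-113)|1=-113
after ADD R0, 2: R0=10+2=12
CMP R0, 14  (cmp 12,14)
JLT start: taken
after SUB R1, 20: R1=(-113)-20=-133
after OR R1, 1: R1=(-133)|1=-133
after ADD R0, 2: R0=12+2=14
CMP R0, 14  (cmp 14,14)
JLT start: not taken
after XOR R5, R1: R5=6^(-133)=-131
halt.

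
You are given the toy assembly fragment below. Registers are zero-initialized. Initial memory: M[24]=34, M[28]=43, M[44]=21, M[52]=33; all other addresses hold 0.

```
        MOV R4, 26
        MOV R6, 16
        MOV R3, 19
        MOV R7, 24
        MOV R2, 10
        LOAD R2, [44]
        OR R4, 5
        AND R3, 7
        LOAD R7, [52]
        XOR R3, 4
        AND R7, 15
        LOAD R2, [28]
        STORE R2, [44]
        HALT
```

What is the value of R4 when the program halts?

31

R4=26
R6=16
R3=19
R7=24
R2=10
R2=M[44]=21
R4=26|5=31
R3=19&7=3
R7=M[52]=33
R3=3^4=7
R7=33&15=1
R2=M[28]=43
STORE R2, [44] → M[44]=43
halt.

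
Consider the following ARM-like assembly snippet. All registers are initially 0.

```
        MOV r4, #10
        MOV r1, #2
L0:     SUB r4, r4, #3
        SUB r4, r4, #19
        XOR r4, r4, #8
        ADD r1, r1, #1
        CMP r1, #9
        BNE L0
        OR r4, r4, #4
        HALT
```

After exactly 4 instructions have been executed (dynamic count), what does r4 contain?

r4=10
r1=2
r4=10-3=7
r4=7-19=-12
After step 4: r4 = -12.

-12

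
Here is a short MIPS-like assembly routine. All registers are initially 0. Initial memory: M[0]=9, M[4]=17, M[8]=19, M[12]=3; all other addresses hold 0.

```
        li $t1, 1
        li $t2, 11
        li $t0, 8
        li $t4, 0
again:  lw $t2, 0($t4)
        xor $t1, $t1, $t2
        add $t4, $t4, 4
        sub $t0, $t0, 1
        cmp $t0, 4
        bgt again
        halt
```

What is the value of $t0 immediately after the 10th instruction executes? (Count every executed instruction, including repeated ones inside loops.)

after li $t1, 1: $t1=1
after li $t2, 11: $t2=11
after li $t0, 8: $t0=8
after li $t4, 0: $t4=0
after lw $t2, 0($t4): $t2=M[0]=9
after xor $t1, $t1, $t2: $t1=1^9=8
after add $t4, $t4, 4: $t4=0+4=4
after sub $t0, $t0, 1: $t0=8-1=7
cmp $t0, 4  (cmp 7,4)
bgt again: taken
After step 10: $t0 = 7.

7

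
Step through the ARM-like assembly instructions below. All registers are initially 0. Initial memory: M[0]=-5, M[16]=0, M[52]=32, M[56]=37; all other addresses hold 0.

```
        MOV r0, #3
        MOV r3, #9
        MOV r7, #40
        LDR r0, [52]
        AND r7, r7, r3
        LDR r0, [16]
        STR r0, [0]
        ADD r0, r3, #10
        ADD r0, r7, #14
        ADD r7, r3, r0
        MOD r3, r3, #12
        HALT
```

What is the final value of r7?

r0=3
r3=9
r7=40
r0=M[52]=32
r7=40&9=8
r0=M[16]=0
STR r0, [0] → M[0]=0
r0=9+10=19
r0=8+14=22
r7=9+22=31
r3=9%12=9
halt.

31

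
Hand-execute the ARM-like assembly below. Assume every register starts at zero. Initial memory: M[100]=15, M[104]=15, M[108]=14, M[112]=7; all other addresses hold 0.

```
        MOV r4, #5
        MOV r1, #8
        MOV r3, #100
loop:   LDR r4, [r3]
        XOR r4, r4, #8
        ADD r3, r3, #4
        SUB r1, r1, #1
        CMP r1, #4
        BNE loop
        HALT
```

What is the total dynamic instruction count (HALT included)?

28

r4=5
r1=8
r3=100
r4=M[100]=15
r4=15^8=7
r3=100+4=104
r1=8-1=7
CMP r1, #4  (cmp 7,4)
BNE loop: taken
r4=M[104]=15
r4=15^8=7
r3=104+4=108
r1=7-1=6
CMP r1, #4  (cmp 6,4)
BNE loop: taken
r4=M[108]=14
r4=14^8=6
r3=108+4=112
r1=6-1=5
CMP r1, #4  (cmp 5,4)
BNE loop: taken
r4=M[112]=7
r4=7^8=15
r3=112+4=116
r1=5-1=4
CMP r1, #4  (cmp 4,4)
BNE loop: not taken
halt.
Total executed instructions: 28.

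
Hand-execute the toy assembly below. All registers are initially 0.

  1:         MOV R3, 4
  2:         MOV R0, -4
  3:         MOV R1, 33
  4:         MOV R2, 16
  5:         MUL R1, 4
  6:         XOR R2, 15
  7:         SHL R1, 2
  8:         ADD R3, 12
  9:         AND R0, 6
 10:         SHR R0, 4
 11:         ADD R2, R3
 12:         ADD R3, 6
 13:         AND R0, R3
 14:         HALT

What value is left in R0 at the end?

R3=4
R0=-4
R1=33
R2=16
R1=33*4=132
R2=16^15=31
R1=132<<2=528
R3=4+12=16
R0=(-4)&6=4
R0=4>>4=0
R2=31+16=47
R3=16+6=22
R0=0&22=0
halt.

0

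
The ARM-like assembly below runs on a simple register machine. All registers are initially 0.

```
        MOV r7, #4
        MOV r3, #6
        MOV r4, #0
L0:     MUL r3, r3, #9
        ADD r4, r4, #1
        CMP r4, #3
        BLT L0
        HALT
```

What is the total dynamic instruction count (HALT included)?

16

MOV r7, #4 → r7=4
MOV r3, #6 → r3=6
MOV r4, #0 → r4=0
MUL r3, r3, #9 → r3=6*9=54
ADD r4, r4, #1 → r4=0+1=1
CMP r4, #3  (cmp 1,3)
BLT L0: taken
MUL r3, r3, #9 → r3=54*9=486
ADD r4, r4, #1 → r4=1+1=2
CMP r4, #3  (cmp 2,3)
BLT L0: taken
MUL r3, r3, #9 → r3=486*9=4374
ADD r4, r4, #1 → r4=2+1=3
CMP r4, #3  (cmp 3,3)
BLT L0: not taken
halt.
Total executed instructions: 16.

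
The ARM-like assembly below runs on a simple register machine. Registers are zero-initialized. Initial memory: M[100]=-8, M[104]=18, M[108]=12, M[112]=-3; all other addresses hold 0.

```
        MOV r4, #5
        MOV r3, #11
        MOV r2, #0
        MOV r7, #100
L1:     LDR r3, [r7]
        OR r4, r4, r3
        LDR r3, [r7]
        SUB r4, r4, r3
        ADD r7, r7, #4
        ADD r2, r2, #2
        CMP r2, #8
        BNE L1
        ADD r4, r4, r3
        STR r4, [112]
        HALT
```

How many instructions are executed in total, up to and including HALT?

after MOV r4, #5: r4=5
after MOV r3, #11: r3=11
after MOV r2, #0: r2=0
after MOV r7, #100: r7=100
after LDR r3, [r7]: r3=M[100]=-8
after OR r4, r4, r3: r4=5|(-8)=-3
after LDR r3, [r7]: r3=M[100]=-8
after SUB r4, r4, r3: r4=(-3)-(-8)=5
after ADD r7, r7, #4: r7=100+4=104
after ADD r2, r2, #2: r2=0+2=2
CMP r2, #8  (cmp 2,8)
BNE L1: taken
after LDR r3, [r7]: r3=M[104]=18
after OR r4, r4, r3: r4=5|18=23
after LDR r3, [r7]: r3=M[104]=18
after SUB r4, r4, r3: r4=23-18=5
after ADD r7, r7, #4: r7=104+4=108
after ADD r2, r2, #2: r2=2+2=4
CMP r2, #8  (cmp 4,8)
BNE L1: taken
after LDR r3, [r7]: r3=M[108]=12
after OR r4, r4, r3: r4=5|12=13
after LDR r3, [r7]: r3=M[108]=12
after SUB r4, r4, r3: r4=13-12=1
after ADD r7, r7, #4: r7=108+4=112
after ADD r2, r2, #2: r2=4+2=6
CMP r2, #8  (cmp 6,8)
BNE L1: taken
after LDR r3, [r7]: r3=M[112]=-3
after OR r4, r4, r3: r4=1|(-3)=-3
after LDR r3, [r7]: r3=M[112]=-3
after SUB r4, r4, r3: r4=(-3)-(-3)=0
after ADD r7, r7, #4: r7=112+4=116
after ADD r2, r2, #2: r2=6+2=8
CMP r2, #8  (cmp 8,8)
BNE L1: not taken
after ADD r4, r4, r3: r4=0+(-3)=-3
STR r4, [112] → M[112]=-3
halt.
Total executed instructions: 39.

39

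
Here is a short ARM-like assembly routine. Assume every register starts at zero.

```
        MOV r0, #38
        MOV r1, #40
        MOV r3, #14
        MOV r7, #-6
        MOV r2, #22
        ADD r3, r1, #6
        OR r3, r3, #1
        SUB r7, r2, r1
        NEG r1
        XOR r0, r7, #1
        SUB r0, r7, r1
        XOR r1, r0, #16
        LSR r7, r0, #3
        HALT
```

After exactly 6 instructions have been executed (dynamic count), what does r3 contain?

46

r0=38
r1=40
r3=14
r7=-6
r2=22
r3=40+6=46
After step 6: r3 = 46.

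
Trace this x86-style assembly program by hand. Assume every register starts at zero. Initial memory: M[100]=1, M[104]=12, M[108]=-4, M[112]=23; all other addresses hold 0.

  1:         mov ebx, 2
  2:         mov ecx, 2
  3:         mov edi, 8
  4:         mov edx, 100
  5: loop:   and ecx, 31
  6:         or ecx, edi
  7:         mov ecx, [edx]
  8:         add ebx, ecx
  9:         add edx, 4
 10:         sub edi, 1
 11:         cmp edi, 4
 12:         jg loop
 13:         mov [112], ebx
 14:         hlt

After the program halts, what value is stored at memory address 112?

34

mov ebx, 2 → ebx=2
mov ecx, 2 → ecx=2
mov edi, 8 → edi=8
mov edx, 100 → edx=100
and ecx, 31 → ecx=2&31=2
or ecx, edi → ecx=2|8=10
mov ecx, [edx] → ecx=M[100]=1
add ebx, ecx → ebx=2+1=3
add edx, 4 → edx=100+4=104
sub edi, 1 → edi=8-1=7
cmp edi, 4  (cmp 7,4)
jg loop: taken
and ecx, 31 → ecx=1&31=1
or ecx, edi → ecx=1|7=7
mov ecx, [edx] → ecx=M[104]=12
add ebx, ecx → ebx=3+12=15
add edx, 4 → edx=104+4=108
sub edi, 1 → edi=7-1=6
cmp edi, 4  (cmp 6,4)
jg loop: taken
and ecx, 31 → ecx=12&31=12
or ecx, edi → ecx=12|6=14
mov ecx, [edx] → ecx=M[108]=-4
add ebx, ecx → ebx=15+(-4)=11
add edx, 4 → edx=108+4=112
sub edi, 1 → edi=6-1=5
cmp edi, 4  (cmp 5,4)
jg loop: taken
and ecx, 31 → ecx=(-4)&31=28
or ecx, edi → ecx=28|5=29
mov ecx, [edx] → ecx=M[112]=23
add ebx, ecx → ebx=11+23=34
add edx, 4 → edx=112+4=116
sub edi, 1 → edi=5-1=4
cmp edi, 4  (cmp 4,4)
jg loop: not taken
mov [112], ebx → M[112]=34
halt.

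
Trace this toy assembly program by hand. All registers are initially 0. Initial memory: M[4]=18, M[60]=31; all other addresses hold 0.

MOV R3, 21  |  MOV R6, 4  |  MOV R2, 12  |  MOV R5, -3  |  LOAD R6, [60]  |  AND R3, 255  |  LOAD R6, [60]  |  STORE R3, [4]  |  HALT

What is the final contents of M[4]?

21

R3=21
R6=4
R2=12
R5=-3
R6=M[60]=31
R3=21&255=21
R6=M[60]=31
STORE R3, [4] → M[4]=21
halt.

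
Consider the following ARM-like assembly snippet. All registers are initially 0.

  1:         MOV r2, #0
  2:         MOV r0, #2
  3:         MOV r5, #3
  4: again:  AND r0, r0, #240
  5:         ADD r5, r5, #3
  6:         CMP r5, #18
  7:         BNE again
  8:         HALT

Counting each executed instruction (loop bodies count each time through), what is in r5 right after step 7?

r2=0
r0=2
r5=3
r0=2&240=0
r5=3+3=6
CMP r5, #18  (cmp 6,18)
BNE again: taken
After step 7: r5 = 6.

6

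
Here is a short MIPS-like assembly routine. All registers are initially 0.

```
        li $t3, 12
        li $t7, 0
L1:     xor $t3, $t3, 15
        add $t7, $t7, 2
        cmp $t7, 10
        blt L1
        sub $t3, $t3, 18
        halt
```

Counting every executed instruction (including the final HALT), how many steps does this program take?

24

after li $t3, 12: $t3=12
after li $t7, 0: $t7=0
after xor $t3, $t3, 15: $t3=12^15=3
after add $t7, $t7, 2: $t7=0+2=2
cmp $t7, 10  (cmp 2,10)
blt L1: taken
after xor $t3, $t3, 15: $t3=3^15=12
after add $t7, $t7, 2: $t7=2+2=4
cmp $t7, 10  (cmp 4,10)
blt L1: taken
after xor $t3, $t3, 15: $t3=12^15=3
after add $t7, $t7, 2: $t7=4+2=6
cmp $t7, 10  (cmp 6,10)
blt L1: taken
after xor $t3, $t3, 15: $t3=3^15=12
after add $t7, $t7, 2: $t7=6+2=8
cmp $t7, 10  (cmp 8,10)
blt L1: taken
after xor $t3, $t3, 15: $t3=12^15=3
after add $t7, $t7, 2: $t7=8+2=10
cmp $t7, 10  (cmp 10,10)
blt L1: not taken
after sub $t3, $t3, 18: $t3=3-18=-15
halt.
Total executed instructions: 24.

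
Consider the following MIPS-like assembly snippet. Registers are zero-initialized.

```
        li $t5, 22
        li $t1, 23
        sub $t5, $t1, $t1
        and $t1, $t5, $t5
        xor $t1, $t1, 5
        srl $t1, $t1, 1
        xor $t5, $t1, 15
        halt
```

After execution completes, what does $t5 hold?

after li $t5, 22: $t5=22
after li $t1, 23: $t1=23
after sub $t5, $t1, $t1: $t5=23-23=0
after and $t1, $t5, $t5: $t1=0&0=0
after xor $t1, $t1, 5: $t1=0^5=5
after srl $t1, $t1, 1: $t1=5>>1=2
after xor $t5, $t1, 15: $t5=2^15=13
halt.

13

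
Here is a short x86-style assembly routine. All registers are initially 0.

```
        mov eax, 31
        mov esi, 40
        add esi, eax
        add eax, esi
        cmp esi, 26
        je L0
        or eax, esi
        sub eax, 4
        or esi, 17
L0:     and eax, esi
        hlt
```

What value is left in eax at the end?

67

mov eax, 31 → eax=31
mov esi, 40 → esi=40
add esi, eax → esi=40+31=71
add eax, esi → eax=31+71=102
cmp esi, 26  (cmp 71,26)
je L0: not taken
or eax, esi → eax=102|71=103
sub eax, 4 → eax=103-4=99
or esi, 17 → esi=71|17=87
and eax, esi → eax=99&87=67
halt.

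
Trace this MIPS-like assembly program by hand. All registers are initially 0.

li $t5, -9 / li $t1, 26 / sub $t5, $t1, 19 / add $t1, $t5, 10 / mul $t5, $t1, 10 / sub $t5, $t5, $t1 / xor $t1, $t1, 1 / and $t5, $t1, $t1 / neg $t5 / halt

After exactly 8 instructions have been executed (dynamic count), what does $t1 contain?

after li $t5, -9: $t5=-9
after li $t1, 26: $t1=26
after sub $t5, $t1, 19: $t5=26-19=7
after add $t1, $t5, 10: $t1=7+10=17
after mul $t5, $t1, 10: $t5=17*10=170
after sub $t5, $t5, $t1: $t5=170-17=153
after xor $t1, $t1, 1: $t1=17^1=16
after and $t5, $t1, $t1: $t5=16&16=16
After step 8: $t1 = 16.

16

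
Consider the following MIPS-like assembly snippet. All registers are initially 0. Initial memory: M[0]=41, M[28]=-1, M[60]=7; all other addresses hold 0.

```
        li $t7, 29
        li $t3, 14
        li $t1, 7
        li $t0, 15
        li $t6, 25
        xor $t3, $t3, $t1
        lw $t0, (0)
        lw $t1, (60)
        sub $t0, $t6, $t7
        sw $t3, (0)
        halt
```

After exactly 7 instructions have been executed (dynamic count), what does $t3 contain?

9

after li $t7, 29: $t7=29
after li $t3, 14: $t3=14
after li $t1, 7: $t1=7
after li $t0, 15: $t0=15
after li $t6, 25: $t6=25
after xor $t3, $t3, $t1: $t3=14^7=9
after lw $t0, (0): $t0=M[0]=41
After step 7: $t3 = 9.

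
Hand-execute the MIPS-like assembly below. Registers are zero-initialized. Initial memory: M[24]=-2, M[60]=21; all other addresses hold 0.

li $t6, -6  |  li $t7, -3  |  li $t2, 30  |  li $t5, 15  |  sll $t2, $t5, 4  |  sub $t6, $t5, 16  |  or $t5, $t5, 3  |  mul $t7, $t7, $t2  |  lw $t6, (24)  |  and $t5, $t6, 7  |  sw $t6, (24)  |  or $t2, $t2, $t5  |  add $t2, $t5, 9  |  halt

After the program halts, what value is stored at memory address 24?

-2

$t6=-6
$t7=-3
$t2=30
$t5=15
$t2=15<<4=240
$t6=15-16=-1
$t5=15|3=15
$t7=(-3)*240=-720
$t6=M[24]=-2
$t5=(-2)&7=6
sw $t6, (24) → M[24]=-2
$t2=240|6=246
$t2=6+9=15
halt.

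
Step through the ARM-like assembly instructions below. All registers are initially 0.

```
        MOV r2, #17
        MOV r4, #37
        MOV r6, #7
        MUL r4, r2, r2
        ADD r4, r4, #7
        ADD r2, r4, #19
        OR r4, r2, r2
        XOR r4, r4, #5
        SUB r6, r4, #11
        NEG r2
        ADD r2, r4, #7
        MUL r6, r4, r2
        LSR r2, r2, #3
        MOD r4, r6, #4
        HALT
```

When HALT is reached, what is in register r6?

r2=17
r4=37
r6=7
r4=17*17=289
r4=289+7=296
r2=296+19=315
r4=315|315=315
r4=315^5=318
r6=318-11=307
r2=-(315)=-315
r2=318+7=325
r6=318*325=103350
r2=325>>3=40
r4=103350%4=2
halt.

103350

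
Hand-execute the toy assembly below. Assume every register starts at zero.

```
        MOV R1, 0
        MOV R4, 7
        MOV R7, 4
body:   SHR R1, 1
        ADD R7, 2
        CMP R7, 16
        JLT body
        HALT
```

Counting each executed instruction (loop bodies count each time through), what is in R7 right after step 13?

10

after MOV R1, 0: R1=0
after MOV R4, 7: R4=7
after MOV R7, 4: R7=4
after SHR R1, 1: R1=0>>1=0
after ADD R7, 2: R7=4+2=6
CMP R7, 16  (cmp 6,16)
JLT body: taken
after SHR R1, 1: R1=0>>1=0
after ADD R7, 2: R7=6+2=8
CMP R7, 16  (cmp 8,16)
JLT body: taken
after SHR R1, 1: R1=0>>1=0
after ADD R7, 2: R7=8+2=10
After step 13: R7 = 10.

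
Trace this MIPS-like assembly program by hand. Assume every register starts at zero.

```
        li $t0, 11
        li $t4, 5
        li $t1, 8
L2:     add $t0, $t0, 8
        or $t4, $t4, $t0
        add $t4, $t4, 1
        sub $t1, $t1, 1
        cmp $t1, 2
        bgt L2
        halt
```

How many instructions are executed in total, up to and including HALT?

40

$t0=11
$t4=5
$t1=8
$t0=11+8=19
$t4=5|19=23
$t4=23+1=24
$t1=8-1=7
cmp $t1, 2  (cmp 7,2)
bgt L2: taken
$t0=19+8=27
$t4=24|27=27
$t4=27+1=28
$t1=7-1=6
cmp $t1, 2  (cmp 6,2)
bgt L2: taken
$t0=27+8=35
$t4=28|35=63
$t4=63+1=64
$t1=6-1=5
cmp $t1, 2  (cmp 5,2)
bgt L2: taken
$t0=35+8=43
$t4=64|43=107
$t4=107+1=108
$t1=5-1=4
cmp $t1, 2  (cmp 4,2)
bgt L2: taken
$t0=43+8=51
$t4=108|51=127
$t4=127+1=128
$t1=4-1=3
cmp $t1, 2  (cmp 3,2)
bgt L2: taken
$t0=51+8=59
$t4=128|59=187
$t4=187+1=188
$t1=3-1=2
cmp $t1, 2  (cmp 2,2)
bgt L2: not taken
halt.
Total executed instructions: 40.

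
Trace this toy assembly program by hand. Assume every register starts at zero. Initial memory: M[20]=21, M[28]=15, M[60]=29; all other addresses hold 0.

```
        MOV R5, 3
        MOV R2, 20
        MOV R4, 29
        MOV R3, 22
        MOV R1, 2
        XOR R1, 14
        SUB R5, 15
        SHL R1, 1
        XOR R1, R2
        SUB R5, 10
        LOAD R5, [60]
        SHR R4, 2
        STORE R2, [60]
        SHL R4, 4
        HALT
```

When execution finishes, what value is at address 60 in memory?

20

R5=3
R2=20
R4=29
R3=22
R1=2
R1=2^14=12
R5=3-15=-12
R1=12<<1=24
R1=24^20=12
R5=(-12)-10=-22
R5=M[60]=29
R4=29>>2=7
STORE R2, [60] → M[60]=20
R4=7<<4=112
halt.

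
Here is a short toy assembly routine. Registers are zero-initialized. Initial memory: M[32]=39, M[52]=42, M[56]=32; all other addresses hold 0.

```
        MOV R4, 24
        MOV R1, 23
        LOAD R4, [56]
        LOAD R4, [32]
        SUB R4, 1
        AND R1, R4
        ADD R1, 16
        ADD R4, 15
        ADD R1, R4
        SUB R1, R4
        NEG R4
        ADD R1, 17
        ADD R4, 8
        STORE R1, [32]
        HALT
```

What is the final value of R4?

-45

R4=24
R1=23
R4=M[56]=32
R4=M[32]=39
R4=39-1=38
R1=23&38=6
R1=6+16=22
R4=38+15=53
R1=22+53=75
R1=75-53=22
R4=-(53)=-53
R1=22+17=39
R4=(-53)+8=-45
STORE R1, [32] → M[32]=39
halt.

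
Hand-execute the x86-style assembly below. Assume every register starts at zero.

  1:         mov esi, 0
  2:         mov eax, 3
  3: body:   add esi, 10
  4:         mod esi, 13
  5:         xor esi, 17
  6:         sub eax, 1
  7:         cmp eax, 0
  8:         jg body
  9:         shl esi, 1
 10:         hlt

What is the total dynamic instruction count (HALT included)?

22

after mov esi, 0: esi=0
after mov eax, 3: eax=3
after add esi, 10: esi=0+10=10
after mod esi, 13: esi=10%13=10
after xor esi, 17: esi=10^17=27
after sub eax, 1: eax=3-1=2
cmp eax, 0  (cmp 2,0)
jg body: taken
after add esi, 10: esi=27+10=37
after mod esi, 13: esi=37%13=11
after xor esi, 17: esi=11^17=26
after sub eax, 1: eax=2-1=1
cmp eax, 0  (cmp 1,0)
jg body: taken
after add esi, 10: esi=26+10=36
after mod esi, 13: esi=36%13=10
after xor esi, 17: esi=10^17=27
after sub eax, 1: eax=1-1=0
cmp eax, 0  (cmp 0,0)
jg body: not taken
after shl esi, 1: esi=27<<1=54
halt.
Total executed instructions: 22.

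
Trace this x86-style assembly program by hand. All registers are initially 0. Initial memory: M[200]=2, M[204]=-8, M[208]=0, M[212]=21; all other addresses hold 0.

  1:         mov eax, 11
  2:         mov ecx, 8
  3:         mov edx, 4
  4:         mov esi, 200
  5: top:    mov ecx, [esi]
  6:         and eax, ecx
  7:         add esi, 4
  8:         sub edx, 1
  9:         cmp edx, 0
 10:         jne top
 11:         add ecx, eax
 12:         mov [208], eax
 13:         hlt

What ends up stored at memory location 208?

0

after mov eax, 11: eax=11
after mov ecx, 8: ecx=8
after mov edx, 4: edx=4
after mov esi, 200: esi=200
after mov ecx, [esi]: ecx=M[200]=2
after and eax, ecx: eax=11&2=2
after add esi, 4: esi=200+4=204
after sub edx, 1: edx=4-1=3
cmp edx, 0  (cmp 3,0)
jne top: taken
after mov ecx, [esi]: ecx=M[204]=-8
after and eax, ecx: eax=2&(-8)=0
after add esi, 4: esi=204+4=208
after sub edx, 1: edx=3-1=2
cmp edx, 0  (cmp 2,0)
jne top: taken
after mov ecx, [esi]: ecx=M[208]=0
after and eax, ecx: eax=0&0=0
after add esi, 4: esi=208+4=212
after sub edx, 1: edx=2-1=1
cmp edx, 0  (cmp 1,0)
jne top: taken
after mov ecx, [esi]: ecx=M[212]=21
after and eax, ecx: eax=0&21=0
after add esi, 4: esi=212+4=216
after sub edx, 1: edx=1-1=0
cmp edx, 0  (cmp 0,0)
jne top: not taken
after add ecx, eax: ecx=21+0=21
mov [208], eax → M[208]=0
halt.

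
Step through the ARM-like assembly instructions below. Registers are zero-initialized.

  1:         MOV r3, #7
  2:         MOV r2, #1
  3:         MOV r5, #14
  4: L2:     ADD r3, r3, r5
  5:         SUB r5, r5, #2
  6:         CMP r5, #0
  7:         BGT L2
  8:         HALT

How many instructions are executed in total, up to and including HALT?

32

after MOV r3, #7: r3=7
after MOV r2, #1: r2=1
after MOV r5, #14: r5=14
after ADD r3, r3, r5: r3=7+14=21
after SUB r5, r5, #2: r5=14-2=12
CMP r5, #0  (cmp 12,0)
BGT L2: taken
after ADD r3, r3, r5: r3=21+12=33
after SUB r5, r5, #2: r5=12-2=10
CMP r5, #0  (cmp 10,0)
BGT L2: taken
after ADD r3, r3, r5: r3=33+10=43
after SUB r5, r5, #2: r5=10-2=8
CMP r5, #0  (cmp 8,0)
BGT L2: taken
after ADD r3, r3, r5: r3=43+8=51
after SUB r5, r5, #2: r5=8-2=6
CMP r5, #0  (cmp 6,0)
BGT L2: taken
after ADD r3, r3, r5: r3=51+6=57
after SUB r5, r5, #2: r5=6-2=4
CMP r5, #0  (cmp 4,0)
BGT L2: taken
after ADD r3, r3, r5: r3=57+4=61
after SUB r5, r5, #2: r5=4-2=2
CMP r5, #0  (cmp 2,0)
BGT L2: taken
after ADD r3, r3, r5: r3=61+2=63
after SUB r5, r5, #2: r5=2-2=0
CMP r5, #0  (cmp 0,0)
BGT L2: not taken
halt.
Total executed instructions: 32.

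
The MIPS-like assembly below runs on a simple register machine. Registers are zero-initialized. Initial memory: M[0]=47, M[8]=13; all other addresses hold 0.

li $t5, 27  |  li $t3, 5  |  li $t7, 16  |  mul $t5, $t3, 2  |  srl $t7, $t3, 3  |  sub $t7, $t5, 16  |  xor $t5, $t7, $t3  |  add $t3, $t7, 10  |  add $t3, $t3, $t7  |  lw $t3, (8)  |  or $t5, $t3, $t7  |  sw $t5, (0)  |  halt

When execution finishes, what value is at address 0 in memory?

-1

li $t5, 27 → $t5=27
li $t3, 5 → $t3=5
li $t7, 16 → $t7=16
mul $t5, $t3, 2 → $t5=5*2=10
srl $t7, $t3, 3 → $t7=5>>3=0
sub $t7, $t5, 16 → $t7=10-16=-6
xor $t5, $t7, $t3 → $t5=(-6)^5=-1
add $t3, $t7, 10 → $t3=(-6)+10=4
add $t3, $t3, $t7 → $t3=4+(-6)=-2
lw $t3, (8) → $t3=M[8]=13
or $t5, $t3, $t7 → $t5=13|(-6)=-1
sw $t5, (0) → M[0]=-1
halt.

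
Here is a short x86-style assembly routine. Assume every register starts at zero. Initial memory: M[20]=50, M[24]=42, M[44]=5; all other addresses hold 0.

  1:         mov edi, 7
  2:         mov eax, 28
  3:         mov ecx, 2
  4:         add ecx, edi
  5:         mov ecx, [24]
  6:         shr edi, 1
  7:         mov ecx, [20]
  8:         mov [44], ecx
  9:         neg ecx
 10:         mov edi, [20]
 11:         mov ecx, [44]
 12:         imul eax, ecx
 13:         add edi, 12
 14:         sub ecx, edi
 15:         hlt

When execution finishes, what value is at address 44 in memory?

50

mov edi, 7 → edi=7
mov eax, 28 → eax=28
mov ecx, 2 → ecx=2
add ecx, edi → ecx=2+7=9
mov ecx, [24] → ecx=M[24]=42
shr edi, 1 → edi=7>>1=3
mov ecx, [20] → ecx=M[20]=50
mov [44], ecx → M[44]=50
neg ecx → ecx=-(50)=-50
mov edi, [20] → edi=M[20]=50
mov ecx, [44] → ecx=M[44]=50
imul eax, ecx → eax=28*50=1400
add edi, 12 → edi=50+12=62
sub ecx, edi → ecx=50-62=-12
halt.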